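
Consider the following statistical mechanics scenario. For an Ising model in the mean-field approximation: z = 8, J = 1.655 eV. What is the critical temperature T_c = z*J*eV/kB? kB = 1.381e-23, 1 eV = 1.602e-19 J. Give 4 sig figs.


Step 1: z*J = 8*1.655 = 13.24 eV
Step 2: Convert to Joules: 13.24*1.602e-19 = 2.121e-18 J
Step 3: T_c = 2.121e-18 / 1.381e-23 = 1.536e+05 K

1.536e+05


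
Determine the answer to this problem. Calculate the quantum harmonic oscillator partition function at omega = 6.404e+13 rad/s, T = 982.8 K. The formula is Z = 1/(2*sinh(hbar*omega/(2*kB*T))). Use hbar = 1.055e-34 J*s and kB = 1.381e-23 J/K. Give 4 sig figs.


Step 1: Compute x = hbar*omega/(kB*T) = 1.055e-34*6.404e+13/(1.381e-23*982.8) = 0.4978
Step 2: x/2 = 0.2489
Step 3: sinh(x/2) = 0.2515
Step 4: Z = 1/(2*0.2515) = 1.988

1.988


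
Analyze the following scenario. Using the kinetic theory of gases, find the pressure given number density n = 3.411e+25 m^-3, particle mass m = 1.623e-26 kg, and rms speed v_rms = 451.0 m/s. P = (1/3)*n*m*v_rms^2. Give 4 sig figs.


Step 1: v_rms^2 = 451.0^2 = 2.034e+05
Step 2: n*m = 3.411e+25*1.623e-26 = 0.5536
Step 3: P = (1/3)*0.5536*2.034e+05 = 3.753e+04 Pa

3.753e+04


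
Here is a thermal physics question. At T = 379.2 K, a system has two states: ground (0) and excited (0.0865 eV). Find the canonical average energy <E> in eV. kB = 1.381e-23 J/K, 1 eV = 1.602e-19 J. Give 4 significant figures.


Step 1: beta*E = 0.0865*1.602e-19/(1.381e-23*379.2) = 2.646
Step 2: exp(-beta*E) = 0.07092
Step 3: <E> = 0.0865*0.07092/(1+0.07092) = 0.005729 eV

0.005729


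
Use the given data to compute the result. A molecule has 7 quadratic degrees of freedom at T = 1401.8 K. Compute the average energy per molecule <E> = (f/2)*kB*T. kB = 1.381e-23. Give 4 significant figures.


Step 1: f/2 = 7/2 = 3.5
Step 2: kB*T = 1.381e-23 * 1401.8 = 1.936e-20
Step 3: <E> = 3.5 * 1.936e-20 = 6.776e-20 J

6.776e-20


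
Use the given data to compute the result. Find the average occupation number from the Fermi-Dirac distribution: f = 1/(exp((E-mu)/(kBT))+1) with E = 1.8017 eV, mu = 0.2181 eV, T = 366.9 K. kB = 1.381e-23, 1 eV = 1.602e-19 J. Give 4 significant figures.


Step 1: (E - mu) = 1.8017 - 0.2181 = 1.584 eV
Step 2: Convert: (E-mu)*eV = 2.537e-19 J
Step 3: x = (E-mu)*eV/(kB*T) = 50.07
Step 4: f = 1/(exp(50.07)+1) = 1.801e-22

1.801e-22


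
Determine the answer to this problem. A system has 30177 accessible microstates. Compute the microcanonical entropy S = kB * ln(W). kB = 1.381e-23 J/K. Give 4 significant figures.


Step 1: ln(W) = ln(30177) = 10.31
Step 2: S = kB * ln(W) = 1.381e-23 * 10.31
Step 3: S = 1.424e-22 J/K

1.424e-22


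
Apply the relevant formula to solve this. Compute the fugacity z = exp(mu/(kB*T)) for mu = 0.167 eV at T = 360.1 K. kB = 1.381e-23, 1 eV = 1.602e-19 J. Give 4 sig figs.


Step 1: Convert mu to Joules: 0.167*1.602e-19 = 2.675e-20 J
Step 2: kB*T = 1.381e-23*360.1 = 4.973e-21 J
Step 3: mu/(kB*T) = 5.38
Step 4: z = exp(5.38) = 217

217


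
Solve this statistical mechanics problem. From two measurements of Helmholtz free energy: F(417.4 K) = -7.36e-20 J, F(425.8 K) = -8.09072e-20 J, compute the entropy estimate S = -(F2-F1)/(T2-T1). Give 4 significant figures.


Step 1: dF = F2 - F1 = -8.09072e-20 - (-7.36e-20) = -7.3072e-21 J
Step 2: dT = T2 - T1 = 425.8 - 417.4 = 8.4 K
Step 3: S = -dF/dT = -(-7.3072e-21)/8.4 = 8.699e-22 J/K

8.699e-22


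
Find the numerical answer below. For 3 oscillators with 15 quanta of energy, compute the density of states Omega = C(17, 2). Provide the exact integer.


Step 1: Use binomial coefficient C(17, 2)
Step 2: Numerator = 17! / 15!
Step 3: Denominator = 2!
Step 4: Omega = 136

136


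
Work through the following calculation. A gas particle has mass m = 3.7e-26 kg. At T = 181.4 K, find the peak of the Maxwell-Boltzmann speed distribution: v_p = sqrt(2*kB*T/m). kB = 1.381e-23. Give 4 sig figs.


Step 1: Numerator = 2*kB*T = 2*1.381e-23*181.4 = 5.01e-21
Step 2: Ratio = 5.01e-21 / 3.7e-26 = 1.354e+05
Step 3: v_p = sqrt(1.354e+05) = 368 m/s

368


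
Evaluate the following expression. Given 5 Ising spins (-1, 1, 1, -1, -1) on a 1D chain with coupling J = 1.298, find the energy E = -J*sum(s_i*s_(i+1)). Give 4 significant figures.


Step 1: Nearest-neighbor products: -1, 1, -1, 1
Step 2: Sum of products = 0
Step 3: E = -1.298 * 0 = 0

0


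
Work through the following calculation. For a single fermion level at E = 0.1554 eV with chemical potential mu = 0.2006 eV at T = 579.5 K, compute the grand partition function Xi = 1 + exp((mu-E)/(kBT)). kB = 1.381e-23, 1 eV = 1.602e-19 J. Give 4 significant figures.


Step 1: (mu - E) = 0.2006 - 0.1554 = 0.0452 eV
Step 2: x = (mu-E)*eV/(kB*T) = 0.0452*1.602e-19/(1.381e-23*579.5) = 0.9048
Step 3: exp(x) = 2.471
Step 4: Xi = 1 + 2.471 = 3.471

3.471


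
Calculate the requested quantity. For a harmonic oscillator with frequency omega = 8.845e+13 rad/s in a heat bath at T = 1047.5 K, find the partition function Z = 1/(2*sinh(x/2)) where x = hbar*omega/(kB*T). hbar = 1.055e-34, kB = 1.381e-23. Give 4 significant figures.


Step 1: Compute x = hbar*omega/(kB*T) = 1.055e-34*8.845e+13/(1.381e-23*1047.5) = 0.6451
Step 2: x/2 = 0.3225
Step 3: sinh(x/2) = 0.3282
Step 4: Z = 1/(2*0.3282) = 1.524

1.524


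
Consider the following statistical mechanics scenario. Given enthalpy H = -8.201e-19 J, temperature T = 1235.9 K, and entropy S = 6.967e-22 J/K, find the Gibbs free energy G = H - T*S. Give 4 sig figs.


Step 1: T*S = 1235.9 * 6.967e-22 = 8.611e-19 J
Step 2: G = H - T*S = -8.201e-19 - 8.611e-19
Step 3: G = -1.681e-18 J

-1.681e-18


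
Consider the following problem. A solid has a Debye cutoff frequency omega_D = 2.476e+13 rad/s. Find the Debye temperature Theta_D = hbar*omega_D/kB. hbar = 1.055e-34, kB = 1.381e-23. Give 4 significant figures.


Step 1: hbar*omega_D = 1.055e-34 * 2.476e+13 = 2.612e-21 J
Step 2: Theta_D = 2.612e-21 / 1.381e-23
Step 3: Theta_D = 189.2 K

189.2


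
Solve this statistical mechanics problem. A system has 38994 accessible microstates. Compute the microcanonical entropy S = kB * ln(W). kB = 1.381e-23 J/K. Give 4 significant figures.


Step 1: ln(W) = ln(38994) = 10.57
Step 2: S = kB * ln(W) = 1.381e-23 * 10.57
Step 3: S = 1.46e-22 J/K

1.46e-22


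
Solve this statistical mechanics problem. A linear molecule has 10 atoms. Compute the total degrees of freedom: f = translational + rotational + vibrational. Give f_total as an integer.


Step 1: Translational DOF = 3
Step 2: Rotational DOF (linear) = 2
Step 3: Vibrational DOF = 3*10 - 5 = 25
Step 4: Total = 3 + 2 + 25 = 30

30


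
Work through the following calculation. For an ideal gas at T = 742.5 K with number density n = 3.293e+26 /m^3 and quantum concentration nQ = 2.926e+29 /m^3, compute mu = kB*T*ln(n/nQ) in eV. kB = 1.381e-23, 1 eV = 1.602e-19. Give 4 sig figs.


Step 1: n/nQ = 3.293e+26/2.926e+29 = 0.001125
Step 2: ln(n/nQ) = -6.79
Step 3: mu = kB*T*ln(n/nQ) = 1.025e-20*-6.79 = -6.962e-20 J
Step 4: Convert to eV: -6.962e-20/1.602e-19 = -0.4346 eV

-0.4346


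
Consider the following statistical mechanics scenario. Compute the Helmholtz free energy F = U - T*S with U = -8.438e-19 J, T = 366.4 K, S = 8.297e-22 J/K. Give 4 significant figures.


Step 1: T*S = 366.4 * 8.297e-22 = 3.04e-19 J
Step 2: F = U - T*S = -8.438e-19 - 3.04e-19
Step 3: F = -1.148e-18 J

-1.148e-18


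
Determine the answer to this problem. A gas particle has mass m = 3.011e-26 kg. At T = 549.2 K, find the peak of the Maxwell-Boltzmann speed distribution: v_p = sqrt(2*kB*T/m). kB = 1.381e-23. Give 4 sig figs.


Step 1: Numerator = 2*kB*T = 2*1.381e-23*549.2 = 1.517e-20
Step 2: Ratio = 1.517e-20 / 3.011e-26 = 5.038e+05
Step 3: v_p = sqrt(5.038e+05) = 709.8 m/s

709.8


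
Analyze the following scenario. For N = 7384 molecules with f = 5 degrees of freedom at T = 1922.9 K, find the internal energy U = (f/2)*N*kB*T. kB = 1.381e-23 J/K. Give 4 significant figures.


Step 1: f/2 = 5/2 = 2.5
Step 2: N*kB*T = 7384*1.381e-23*1922.9 = 1.961e-16
Step 3: U = 2.5 * 1.961e-16 = 4.902e-16 J

4.902e-16


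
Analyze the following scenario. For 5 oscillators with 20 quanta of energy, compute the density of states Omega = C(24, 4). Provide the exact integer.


Step 1: Use binomial coefficient C(24, 4)
Step 2: Numerator = 24! / 20!
Step 3: Denominator = 4!
Step 4: Omega = 10626

10626


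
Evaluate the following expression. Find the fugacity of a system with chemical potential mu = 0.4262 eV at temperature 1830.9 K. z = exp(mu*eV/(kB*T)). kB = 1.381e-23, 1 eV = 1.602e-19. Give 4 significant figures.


Step 1: Convert mu to Joules: 0.4262*1.602e-19 = 6.828e-20 J
Step 2: kB*T = 1.381e-23*1830.9 = 2.528e-20 J
Step 3: mu/(kB*T) = 2.7
Step 4: z = exp(2.7) = 14.88

14.88


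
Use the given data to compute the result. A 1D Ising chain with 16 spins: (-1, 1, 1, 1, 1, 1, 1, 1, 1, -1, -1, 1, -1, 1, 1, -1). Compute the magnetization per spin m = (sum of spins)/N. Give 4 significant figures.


Step 1: Count up spins (+1): 11, down spins (-1): 5
Step 2: Total magnetization M = 11 - 5 = 6
Step 3: m = M/N = 6/16 = 0.375

0.375


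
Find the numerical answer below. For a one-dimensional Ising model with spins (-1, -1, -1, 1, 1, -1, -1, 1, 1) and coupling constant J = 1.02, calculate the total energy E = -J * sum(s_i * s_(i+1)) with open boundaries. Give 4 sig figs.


Step 1: Nearest-neighbor products: 1, 1, -1, 1, -1, 1, -1, 1
Step 2: Sum of products = 2
Step 3: E = -1.02 * 2 = -2.04

-2.04


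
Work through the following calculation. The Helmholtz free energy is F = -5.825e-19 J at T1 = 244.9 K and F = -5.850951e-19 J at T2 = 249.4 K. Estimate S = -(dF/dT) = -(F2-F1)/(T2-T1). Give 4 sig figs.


Step 1: dF = F2 - F1 = -5.850951e-19 - (-5.825e-19) = -2.5951e-21 J
Step 2: dT = T2 - T1 = 249.4 - 244.9 = 4.5 K
Step 3: S = -dF/dT = -(-2.5951e-21)/4.5 = 5.767e-22 J/K

5.767e-22


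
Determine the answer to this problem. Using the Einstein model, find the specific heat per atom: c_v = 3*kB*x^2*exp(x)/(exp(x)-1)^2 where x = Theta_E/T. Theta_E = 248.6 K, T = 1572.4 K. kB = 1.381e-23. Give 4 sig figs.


Step 1: x = Theta_E/T = 248.6/1572.4 = 0.1581
Step 2: x^2 = 0.025
Step 3: exp(x) = 1.171
Step 4: c_v = 3*1.381e-23*0.025*1.171/(1.171-1)^2 = 4.134e-23

4.134e-23


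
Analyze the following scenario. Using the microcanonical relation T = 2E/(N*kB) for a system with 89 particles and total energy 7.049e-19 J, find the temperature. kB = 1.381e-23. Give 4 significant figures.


Step 1: Numerator = 2*E = 2*7.049e-19 = 1.41e-18 J
Step 2: Denominator = N*kB = 89*1.381e-23 = 1.229e-21
Step 3: T = 1.41e-18 / 1.229e-21 = 1147 K

1147


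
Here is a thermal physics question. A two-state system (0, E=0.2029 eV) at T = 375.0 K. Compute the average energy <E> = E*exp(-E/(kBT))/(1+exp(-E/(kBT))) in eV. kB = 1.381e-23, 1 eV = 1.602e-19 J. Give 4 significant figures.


Step 1: beta*E = 0.2029*1.602e-19/(1.381e-23*375.0) = 6.277
Step 2: exp(-beta*E) = 0.00188
Step 3: <E> = 0.2029*0.00188/(1+0.00188) = 0.0003807 eV

0.0003807


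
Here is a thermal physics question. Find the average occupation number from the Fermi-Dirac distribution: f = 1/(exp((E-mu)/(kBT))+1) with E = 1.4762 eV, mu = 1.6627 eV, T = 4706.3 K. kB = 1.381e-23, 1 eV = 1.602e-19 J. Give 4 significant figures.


Step 1: (E - mu) = 1.4762 - 1.6627 = -0.1865 eV
Step 2: Convert: (E-mu)*eV = -2.988e-20 J
Step 3: x = (E-mu)*eV/(kB*T) = -0.4597
Step 4: f = 1/(exp(-0.4597)+1) = 0.6129

0.6129


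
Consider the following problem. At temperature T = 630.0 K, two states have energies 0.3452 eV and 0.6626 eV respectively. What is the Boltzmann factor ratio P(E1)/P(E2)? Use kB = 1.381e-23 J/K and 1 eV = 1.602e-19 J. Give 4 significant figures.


Step 1: Compute energy difference dE = E1 - E2 = 0.3452 - 0.6626 = -0.3174 eV
Step 2: Convert to Joules: dE_J = -0.3174 * 1.602e-19 = -5.085e-20 J
Step 3: Compute exponent = -dE_J / (kB * T) = -(-5.085e-20) / (1.381e-23 * 630.0) = 5.844
Step 4: P(E1)/P(E2) = exp(5.844) = 345.3

345.3


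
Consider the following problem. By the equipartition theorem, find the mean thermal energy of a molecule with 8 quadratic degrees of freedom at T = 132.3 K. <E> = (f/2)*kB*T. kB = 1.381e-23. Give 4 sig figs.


Step 1: f/2 = 8/2 = 4
Step 2: kB*T = 1.381e-23 * 132.3 = 1.827e-21
Step 3: <E> = 4 * 1.827e-21 = 7.308e-21 J

7.308e-21


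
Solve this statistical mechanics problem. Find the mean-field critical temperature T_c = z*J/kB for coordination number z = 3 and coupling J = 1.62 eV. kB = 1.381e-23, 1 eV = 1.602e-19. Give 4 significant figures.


Step 1: z*J = 3*1.62 = 4.86 eV
Step 2: Convert to Joules: 4.86*1.602e-19 = 7.786e-19 J
Step 3: T_c = 7.786e-19 / 1.381e-23 = 5.638e+04 K

5.638e+04


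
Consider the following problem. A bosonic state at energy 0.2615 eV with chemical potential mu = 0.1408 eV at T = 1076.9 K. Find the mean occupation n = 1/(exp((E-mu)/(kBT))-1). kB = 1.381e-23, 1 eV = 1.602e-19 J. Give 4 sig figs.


Step 1: (E - mu) = 0.1207 eV
Step 2: x = (E-mu)*eV/(kB*T) = 0.1207*1.602e-19/(1.381e-23*1076.9) = 1.3
Step 3: exp(x) = 3.67
Step 4: n = 1/(exp(x)-1) = 0.3745

0.3745


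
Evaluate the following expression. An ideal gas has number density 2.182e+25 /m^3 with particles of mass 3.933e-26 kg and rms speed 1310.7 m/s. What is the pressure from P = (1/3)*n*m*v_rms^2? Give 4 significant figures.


Step 1: v_rms^2 = 1310.7^2 = 1.718e+06
Step 2: n*m = 2.182e+25*3.933e-26 = 0.8582
Step 3: P = (1/3)*0.8582*1.718e+06 = 4.914e+05 Pa

4.914e+05


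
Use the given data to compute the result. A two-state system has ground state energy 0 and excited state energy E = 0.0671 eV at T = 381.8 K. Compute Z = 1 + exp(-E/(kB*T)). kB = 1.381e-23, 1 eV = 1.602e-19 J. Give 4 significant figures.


Step 1: Compute beta*E = E*eV/(kB*T) = 0.0671*1.602e-19/(1.381e-23*381.8) = 2.039
Step 2: exp(-beta*E) = exp(-2.039) = 0.1302
Step 3: Z = 1 + 0.1302 = 1.13

1.13


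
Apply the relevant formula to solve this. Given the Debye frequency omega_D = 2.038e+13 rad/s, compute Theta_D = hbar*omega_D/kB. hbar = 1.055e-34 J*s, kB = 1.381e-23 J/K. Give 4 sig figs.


Step 1: hbar*omega_D = 1.055e-34 * 2.038e+13 = 2.15e-21 J
Step 2: Theta_D = 2.15e-21 / 1.381e-23
Step 3: Theta_D = 155.7 K

155.7


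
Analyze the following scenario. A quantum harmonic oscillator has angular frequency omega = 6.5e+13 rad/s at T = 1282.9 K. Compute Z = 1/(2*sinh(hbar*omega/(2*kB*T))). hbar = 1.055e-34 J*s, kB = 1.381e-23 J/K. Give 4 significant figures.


Step 1: Compute x = hbar*omega/(kB*T) = 1.055e-34*6.5e+13/(1.381e-23*1282.9) = 0.3871
Step 2: x/2 = 0.1935
Step 3: sinh(x/2) = 0.1947
Step 4: Z = 1/(2*0.1947) = 2.568

2.568


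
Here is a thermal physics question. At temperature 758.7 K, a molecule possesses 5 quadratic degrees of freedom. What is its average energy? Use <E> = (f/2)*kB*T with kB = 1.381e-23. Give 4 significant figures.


Step 1: f/2 = 5/2 = 2.5
Step 2: kB*T = 1.381e-23 * 758.7 = 1.048e-20
Step 3: <E> = 2.5 * 1.048e-20 = 2.619e-20 J

2.619e-20


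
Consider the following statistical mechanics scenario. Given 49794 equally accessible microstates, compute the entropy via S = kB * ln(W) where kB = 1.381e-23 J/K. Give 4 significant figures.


Step 1: ln(W) = ln(49794) = 10.82
Step 2: S = kB * ln(W) = 1.381e-23 * 10.82
Step 3: S = 1.494e-22 J/K

1.494e-22


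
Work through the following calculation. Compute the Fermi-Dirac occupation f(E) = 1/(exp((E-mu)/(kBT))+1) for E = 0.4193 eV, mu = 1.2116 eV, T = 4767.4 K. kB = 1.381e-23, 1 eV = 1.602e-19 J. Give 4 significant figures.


Step 1: (E - mu) = 0.4193 - 1.2116 = -0.7923 eV
Step 2: Convert: (E-mu)*eV = -1.269e-19 J
Step 3: x = (E-mu)*eV/(kB*T) = -1.928
Step 4: f = 1/(exp(-1.928)+1) = 0.873

0.873


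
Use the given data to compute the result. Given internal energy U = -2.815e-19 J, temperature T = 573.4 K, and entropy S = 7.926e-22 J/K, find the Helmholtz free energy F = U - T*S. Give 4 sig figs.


Step 1: T*S = 573.4 * 7.926e-22 = 4.545e-19 J
Step 2: F = U - T*S = -2.815e-19 - 4.545e-19
Step 3: F = -7.36e-19 J

-7.36e-19


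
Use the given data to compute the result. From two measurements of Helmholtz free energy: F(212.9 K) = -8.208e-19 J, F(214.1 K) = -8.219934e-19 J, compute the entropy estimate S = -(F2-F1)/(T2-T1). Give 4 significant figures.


Step 1: dF = F2 - F1 = -8.219934e-19 - (-8.208e-19) = -1.1934e-21 J
Step 2: dT = T2 - T1 = 214.1 - 212.9 = 1.2 K
Step 3: S = -dF/dT = -(-1.1934e-21)/1.2 = 9.945e-22 J/K

9.945e-22


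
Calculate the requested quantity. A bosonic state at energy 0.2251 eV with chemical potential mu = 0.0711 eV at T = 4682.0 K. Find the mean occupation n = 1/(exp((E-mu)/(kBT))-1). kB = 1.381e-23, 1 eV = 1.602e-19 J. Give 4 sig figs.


Step 1: (E - mu) = 0.154 eV
Step 2: x = (E-mu)*eV/(kB*T) = 0.154*1.602e-19/(1.381e-23*4682.0) = 0.3816
Step 3: exp(x) = 1.465
Step 4: n = 1/(exp(x)-1) = 2.153

2.153


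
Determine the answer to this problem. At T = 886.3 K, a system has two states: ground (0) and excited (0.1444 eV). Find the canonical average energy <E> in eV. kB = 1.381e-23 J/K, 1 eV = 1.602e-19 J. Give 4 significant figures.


Step 1: beta*E = 0.1444*1.602e-19/(1.381e-23*886.3) = 1.89
Step 2: exp(-beta*E) = 0.1511
Step 3: <E> = 0.1444*0.1511/(1+0.1511) = 0.01895 eV

0.01895


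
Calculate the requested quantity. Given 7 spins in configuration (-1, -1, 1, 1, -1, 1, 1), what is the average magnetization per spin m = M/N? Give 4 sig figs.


Step 1: Count up spins (+1): 4, down spins (-1): 3
Step 2: Total magnetization M = 4 - 3 = 1
Step 3: m = M/N = 1/7 = 0.1429

0.1429


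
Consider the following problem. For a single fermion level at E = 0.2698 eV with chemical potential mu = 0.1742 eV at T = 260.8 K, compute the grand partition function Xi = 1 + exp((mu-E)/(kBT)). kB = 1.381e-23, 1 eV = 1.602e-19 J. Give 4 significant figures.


Step 1: (mu - E) = 0.1742 - 0.2698 = -0.0956 eV
Step 2: x = (mu-E)*eV/(kB*T) = -0.0956*1.602e-19/(1.381e-23*260.8) = -4.252
Step 3: exp(x) = 0.01423
Step 4: Xi = 1 + 0.01423 = 1.014

1.014


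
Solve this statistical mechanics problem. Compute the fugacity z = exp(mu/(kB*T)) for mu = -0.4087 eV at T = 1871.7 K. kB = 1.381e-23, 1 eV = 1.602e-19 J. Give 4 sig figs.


Step 1: Convert mu to Joules: -0.4087*1.602e-19 = -6.547e-20 J
Step 2: kB*T = 1.381e-23*1871.7 = 2.585e-20 J
Step 3: mu/(kB*T) = -2.533
Step 4: z = exp(-2.533) = 0.07942

0.07942


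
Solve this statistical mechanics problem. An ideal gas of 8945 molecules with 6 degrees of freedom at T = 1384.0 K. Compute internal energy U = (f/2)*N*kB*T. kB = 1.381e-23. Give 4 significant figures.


Step 1: f/2 = 6/2 = 3.0
Step 2: N*kB*T = 8945*1.381e-23*1384.0 = 1.71e-16
Step 3: U = 3.0 * 1.71e-16 = 5.129e-16 J

5.129e-16


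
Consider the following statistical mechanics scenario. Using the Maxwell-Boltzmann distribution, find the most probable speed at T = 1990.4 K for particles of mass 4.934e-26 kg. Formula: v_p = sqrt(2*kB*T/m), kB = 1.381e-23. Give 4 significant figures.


Step 1: Numerator = 2*kB*T = 2*1.381e-23*1990.4 = 5.497e-20
Step 2: Ratio = 5.497e-20 / 4.934e-26 = 1.114e+06
Step 3: v_p = sqrt(1.114e+06) = 1056 m/s

1056


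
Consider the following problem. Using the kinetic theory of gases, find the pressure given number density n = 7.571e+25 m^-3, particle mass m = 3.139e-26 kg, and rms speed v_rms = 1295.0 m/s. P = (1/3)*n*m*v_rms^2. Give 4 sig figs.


Step 1: v_rms^2 = 1295.0^2 = 1.677e+06
Step 2: n*m = 7.571e+25*3.139e-26 = 2.377
Step 3: P = (1/3)*2.377*1.677e+06 = 1.329e+06 Pa

1.329e+06


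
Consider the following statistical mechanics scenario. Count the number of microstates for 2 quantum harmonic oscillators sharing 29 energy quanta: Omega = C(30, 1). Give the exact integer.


Step 1: Use binomial coefficient C(30, 1)
Step 2: Numerator = 30! / 29!
Step 3: Denominator = 1!
Step 4: Omega = 30

30


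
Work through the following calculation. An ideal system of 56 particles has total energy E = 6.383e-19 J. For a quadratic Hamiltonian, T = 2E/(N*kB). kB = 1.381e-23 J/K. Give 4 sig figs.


Step 1: Numerator = 2*E = 2*6.383e-19 = 1.277e-18 J
Step 2: Denominator = N*kB = 56*1.381e-23 = 7.734e-22
Step 3: T = 1.277e-18 / 7.734e-22 = 1651 K

1651


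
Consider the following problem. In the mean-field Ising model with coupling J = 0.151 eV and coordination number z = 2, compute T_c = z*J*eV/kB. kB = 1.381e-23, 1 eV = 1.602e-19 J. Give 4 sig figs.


Step 1: z*J = 2*0.151 = 0.302 eV
Step 2: Convert to Joules: 0.302*1.602e-19 = 4.838e-20 J
Step 3: T_c = 4.838e-20 / 1.381e-23 = 3503 K

3503


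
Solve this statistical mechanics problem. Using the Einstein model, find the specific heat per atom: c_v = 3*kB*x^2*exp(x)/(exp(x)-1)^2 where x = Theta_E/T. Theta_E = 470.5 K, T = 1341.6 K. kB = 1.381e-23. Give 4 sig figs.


Step 1: x = Theta_E/T = 470.5/1341.6 = 0.3507
Step 2: x^2 = 0.123
Step 3: exp(x) = 1.42
Step 4: c_v = 3*1.381e-23*0.123*1.42/(1.42-1)^2 = 4.101e-23

4.101e-23


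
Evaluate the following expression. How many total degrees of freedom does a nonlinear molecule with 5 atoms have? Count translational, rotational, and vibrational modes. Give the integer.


Step 1: Translational DOF = 3
Step 2: Rotational DOF (nonlinear) = 3
Step 3: Vibrational DOF = 3*5 - 6 = 9
Step 4: Total = 3 + 3 + 9 = 15

15


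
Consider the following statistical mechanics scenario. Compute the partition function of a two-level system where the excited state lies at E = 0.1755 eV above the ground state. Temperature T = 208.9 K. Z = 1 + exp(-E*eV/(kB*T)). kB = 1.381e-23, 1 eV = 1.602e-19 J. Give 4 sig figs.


Step 1: Compute beta*E = E*eV/(kB*T) = 0.1755*1.602e-19/(1.381e-23*208.9) = 9.746
Step 2: exp(-beta*E) = exp(-9.746) = 5.855e-05
Step 3: Z = 1 + 5.855e-05 = 1

1


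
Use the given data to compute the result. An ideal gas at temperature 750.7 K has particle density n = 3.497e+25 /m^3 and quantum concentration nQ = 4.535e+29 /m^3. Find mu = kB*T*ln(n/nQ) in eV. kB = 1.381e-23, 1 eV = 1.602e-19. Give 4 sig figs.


Step 1: n/nQ = 3.497e+25/4.535e+29 = 7.711e-05
Step 2: ln(n/nQ) = -9.47
Step 3: mu = kB*T*ln(n/nQ) = 1.037e-20*-9.47 = -9.818e-20 J
Step 4: Convert to eV: -9.818e-20/1.602e-19 = -0.6129 eV

-0.6129


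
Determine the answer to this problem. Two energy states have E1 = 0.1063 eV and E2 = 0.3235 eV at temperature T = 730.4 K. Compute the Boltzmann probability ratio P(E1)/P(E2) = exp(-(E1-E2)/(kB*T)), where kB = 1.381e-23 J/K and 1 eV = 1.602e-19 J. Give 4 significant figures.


Step 1: Compute energy difference dE = E1 - E2 = 0.1063 - 0.3235 = -0.2172 eV
Step 2: Convert to Joules: dE_J = -0.2172 * 1.602e-19 = -3.48e-20 J
Step 3: Compute exponent = -dE_J / (kB * T) = -(-3.48e-20) / (1.381e-23 * 730.4) = 3.45
Step 4: P(E1)/P(E2) = exp(3.45) = 31.49

31.49


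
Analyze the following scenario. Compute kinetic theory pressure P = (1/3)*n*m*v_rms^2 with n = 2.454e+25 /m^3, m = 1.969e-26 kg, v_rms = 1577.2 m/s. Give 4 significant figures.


Step 1: v_rms^2 = 1577.2^2 = 2.488e+06
Step 2: n*m = 2.454e+25*1.969e-26 = 0.4832
Step 3: P = (1/3)*0.4832*2.488e+06 = 4.007e+05 Pa

4.007e+05


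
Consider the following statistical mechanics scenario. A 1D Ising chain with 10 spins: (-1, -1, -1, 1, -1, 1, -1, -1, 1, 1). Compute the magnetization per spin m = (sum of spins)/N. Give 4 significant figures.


Step 1: Count up spins (+1): 4, down spins (-1): 6
Step 2: Total magnetization M = 4 - 6 = -2
Step 3: m = M/N = -2/10 = -0.2

-0.2


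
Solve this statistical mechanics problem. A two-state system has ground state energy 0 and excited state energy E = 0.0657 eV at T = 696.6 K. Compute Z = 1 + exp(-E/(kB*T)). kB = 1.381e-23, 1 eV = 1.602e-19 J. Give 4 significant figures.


Step 1: Compute beta*E = E*eV/(kB*T) = 0.0657*1.602e-19/(1.381e-23*696.6) = 1.094
Step 2: exp(-beta*E) = exp(-1.094) = 0.3348
Step 3: Z = 1 + 0.3348 = 1.335

1.335


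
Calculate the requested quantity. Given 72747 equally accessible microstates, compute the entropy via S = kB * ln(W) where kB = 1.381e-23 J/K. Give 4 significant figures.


Step 1: ln(W) = ln(72747) = 11.19
Step 2: S = kB * ln(W) = 1.381e-23 * 11.19
Step 3: S = 1.546e-22 J/K

1.546e-22


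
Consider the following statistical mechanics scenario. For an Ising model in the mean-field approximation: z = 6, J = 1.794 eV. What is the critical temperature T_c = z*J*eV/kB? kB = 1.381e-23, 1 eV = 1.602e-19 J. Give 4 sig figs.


Step 1: z*J = 6*1.794 = 10.76 eV
Step 2: Convert to Joules: 10.76*1.602e-19 = 1.724e-18 J
Step 3: T_c = 1.724e-18 / 1.381e-23 = 1.249e+05 K

1.249e+05


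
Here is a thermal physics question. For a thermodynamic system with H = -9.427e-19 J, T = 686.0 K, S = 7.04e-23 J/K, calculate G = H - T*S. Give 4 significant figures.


Step 1: T*S = 686.0 * 7.04e-23 = 4.829e-20 J
Step 2: G = H - T*S = -9.427e-19 - 4.829e-20
Step 3: G = -9.91e-19 J

-9.91e-19


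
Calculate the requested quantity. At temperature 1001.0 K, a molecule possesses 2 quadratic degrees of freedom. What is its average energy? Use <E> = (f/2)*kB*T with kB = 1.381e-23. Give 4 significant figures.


Step 1: f/2 = 2/2 = 1
Step 2: kB*T = 1.381e-23 * 1001.0 = 1.382e-20
Step 3: <E> = 1 * 1.382e-20 = 1.382e-20 J

1.382e-20


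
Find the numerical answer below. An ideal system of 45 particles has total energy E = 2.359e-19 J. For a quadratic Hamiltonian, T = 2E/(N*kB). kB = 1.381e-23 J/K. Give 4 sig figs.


Step 1: Numerator = 2*E = 2*2.359e-19 = 4.718e-19 J
Step 2: Denominator = N*kB = 45*1.381e-23 = 6.215e-22
Step 3: T = 4.718e-19 / 6.215e-22 = 759.2 K

759.2


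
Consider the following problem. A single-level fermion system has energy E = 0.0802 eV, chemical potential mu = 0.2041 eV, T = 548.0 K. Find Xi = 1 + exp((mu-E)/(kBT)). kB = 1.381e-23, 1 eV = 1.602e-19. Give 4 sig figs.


Step 1: (mu - E) = 0.2041 - 0.0802 = 0.1239 eV
Step 2: x = (mu-E)*eV/(kB*T) = 0.1239*1.602e-19/(1.381e-23*548.0) = 2.623
Step 3: exp(x) = 13.77
Step 4: Xi = 1 + 13.77 = 14.77

14.77


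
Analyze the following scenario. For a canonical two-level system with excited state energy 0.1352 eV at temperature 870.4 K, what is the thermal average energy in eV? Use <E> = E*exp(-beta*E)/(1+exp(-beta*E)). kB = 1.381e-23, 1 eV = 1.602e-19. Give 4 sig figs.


Step 1: beta*E = 0.1352*1.602e-19/(1.381e-23*870.4) = 1.802
Step 2: exp(-beta*E) = 0.165
Step 3: <E> = 0.1352*0.165/(1+0.165) = 0.01915 eV

0.01915


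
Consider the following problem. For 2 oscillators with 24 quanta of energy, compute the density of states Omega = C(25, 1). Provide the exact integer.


Step 1: Use binomial coefficient C(25, 1)
Step 2: Numerator = 25! / 24!
Step 3: Denominator = 1!
Step 4: Omega = 25

25


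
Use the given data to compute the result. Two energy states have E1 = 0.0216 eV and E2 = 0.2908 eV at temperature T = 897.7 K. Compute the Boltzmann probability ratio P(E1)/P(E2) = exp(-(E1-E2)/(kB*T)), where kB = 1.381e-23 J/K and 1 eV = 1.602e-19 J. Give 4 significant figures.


Step 1: Compute energy difference dE = E1 - E2 = 0.0216 - 0.2908 = -0.2692 eV
Step 2: Convert to Joules: dE_J = -0.2692 * 1.602e-19 = -4.313e-20 J
Step 3: Compute exponent = -dE_J / (kB * T) = -(-4.313e-20) / (1.381e-23 * 897.7) = 3.479
Step 4: P(E1)/P(E2) = exp(3.479) = 32.42

32.42


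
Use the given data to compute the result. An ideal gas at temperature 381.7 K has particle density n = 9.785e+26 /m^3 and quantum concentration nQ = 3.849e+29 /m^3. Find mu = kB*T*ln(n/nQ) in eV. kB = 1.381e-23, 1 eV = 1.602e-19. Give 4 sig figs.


Step 1: n/nQ = 9.785e+26/3.849e+29 = 0.002542
Step 2: ln(n/nQ) = -5.975
Step 3: mu = kB*T*ln(n/nQ) = 5.271e-21*-5.975 = -3.149e-20 J
Step 4: Convert to eV: -3.149e-20/1.602e-19 = -0.1966 eV

-0.1966


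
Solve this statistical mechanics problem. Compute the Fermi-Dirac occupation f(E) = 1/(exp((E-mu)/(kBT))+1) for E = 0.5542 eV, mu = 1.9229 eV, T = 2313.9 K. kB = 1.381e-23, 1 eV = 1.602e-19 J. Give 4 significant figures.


Step 1: (E - mu) = 0.5542 - 1.9229 = -1.369 eV
Step 2: Convert: (E-mu)*eV = -2.193e-19 J
Step 3: x = (E-mu)*eV/(kB*T) = -6.862
Step 4: f = 1/(exp(-6.862)+1) = 0.999

0.999


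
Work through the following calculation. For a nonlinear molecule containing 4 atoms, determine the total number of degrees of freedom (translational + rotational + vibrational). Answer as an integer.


Step 1: Translational DOF = 3
Step 2: Rotational DOF (nonlinear) = 3
Step 3: Vibrational DOF = 3*4 - 6 = 6
Step 4: Total = 3 + 3 + 6 = 12

12


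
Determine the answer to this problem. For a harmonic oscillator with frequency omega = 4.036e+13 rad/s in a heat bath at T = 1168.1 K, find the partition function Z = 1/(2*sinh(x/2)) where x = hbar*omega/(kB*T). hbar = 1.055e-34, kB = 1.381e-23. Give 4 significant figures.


Step 1: Compute x = hbar*omega/(kB*T) = 1.055e-34*4.036e+13/(1.381e-23*1168.1) = 0.264
Step 2: x/2 = 0.132
Step 3: sinh(x/2) = 0.1324
Step 4: Z = 1/(2*0.1324) = 3.778

3.778


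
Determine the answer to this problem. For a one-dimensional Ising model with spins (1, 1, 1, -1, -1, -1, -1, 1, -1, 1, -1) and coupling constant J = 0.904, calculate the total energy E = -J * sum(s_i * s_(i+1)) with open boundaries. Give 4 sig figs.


Step 1: Nearest-neighbor products: 1, 1, -1, 1, 1, 1, -1, -1, -1, -1
Step 2: Sum of products = 0
Step 3: E = -0.904 * 0 = 0

0


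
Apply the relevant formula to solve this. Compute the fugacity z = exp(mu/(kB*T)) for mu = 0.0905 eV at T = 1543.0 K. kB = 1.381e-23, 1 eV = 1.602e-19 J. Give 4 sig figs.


Step 1: Convert mu to Joules: 0.0905*1.602e-19 = 1.45e-20 J
Step 2: kB*T = 1.381e-23*1543.0 = 2.131e-20 J
Step 3: mu/(kB*T) = 0.6804
Step 4: z = exp(0.6804) = 1.975

1.975


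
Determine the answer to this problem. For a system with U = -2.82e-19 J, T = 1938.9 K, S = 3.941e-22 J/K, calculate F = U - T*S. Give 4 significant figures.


Step 1: T*S = 1938.9 * 3.941e-22 = 7.641e-19 J
Step 2: F = U - T*S = -2.82e-19 - 7.641e-19
Step 3: F = -1.046e-18 J

-1.046e-18


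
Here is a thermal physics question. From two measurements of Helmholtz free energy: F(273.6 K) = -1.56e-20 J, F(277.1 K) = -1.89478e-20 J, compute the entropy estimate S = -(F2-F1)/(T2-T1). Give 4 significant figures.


Step 1: dF = F2 - F1 = -1.89478e-20 - (-1.56e-20) = -3.3478e-21 J
Step 2: dT = T2 - T1 = 277.1 - 273.6 = 3.5 K
Step 3: S = -dF/dT = -(-3.3478e-21)/3.5 = 9.565e-22 J/K

9.565e-22


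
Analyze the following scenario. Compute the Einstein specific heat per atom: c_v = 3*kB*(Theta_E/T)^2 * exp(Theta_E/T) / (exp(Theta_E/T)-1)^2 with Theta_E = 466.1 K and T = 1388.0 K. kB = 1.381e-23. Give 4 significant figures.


Step 1: x = Theta_E/T = 466.1/1388.0 = 0.3358
Step 2: x^2 = 0.1128
Step 3: exp(x) = 1.399
Step 4: c_v = 3*1.381e-23*0.1128*1.399/(1.399-1)^2 = 4.104e-23

4.104e-23


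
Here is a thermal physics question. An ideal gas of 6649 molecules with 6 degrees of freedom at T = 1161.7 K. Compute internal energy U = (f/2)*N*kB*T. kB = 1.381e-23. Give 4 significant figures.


Step 1: f/2 = 6/2 = 3.0
Step 2: N*kB*T = 6649*1.381e-23*1161.7 = 1.067e-16
Step 3: U = 3.0 * 1.067e-16 = 3.2e-16 J

3.2e-16


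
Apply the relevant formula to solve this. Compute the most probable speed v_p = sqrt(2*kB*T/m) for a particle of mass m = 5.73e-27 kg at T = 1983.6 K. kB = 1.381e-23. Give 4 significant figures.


Step 1: Numerator = 2*kB*T = 2*1.381e-23*1983.6 = 5.479e-20
Step 2: Ratio = 5.479e-20 / 5.73e-27 = 9.561e+06
Step 3: v_p = sqrt(9.561e+06) = 3092 m/s

3092


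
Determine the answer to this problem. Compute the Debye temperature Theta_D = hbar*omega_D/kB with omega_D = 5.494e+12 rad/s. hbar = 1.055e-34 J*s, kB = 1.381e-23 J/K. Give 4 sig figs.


Step 1: hbar*omega_D = 1.055e-34 * 5.494e+12 = 5.796e-22 J
Step 2: Theta_D = 5.796e-22 / 1.381e-23
Step 3: Theta_D = 41.97 K

41.97


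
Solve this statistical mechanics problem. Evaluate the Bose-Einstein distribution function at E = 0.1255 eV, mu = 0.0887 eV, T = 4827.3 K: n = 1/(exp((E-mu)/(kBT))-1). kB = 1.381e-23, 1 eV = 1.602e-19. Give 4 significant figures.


Step 1: (E - mu) = 0.0368 eV
Step 2: x = (E-mu)*eV/(kB*T) = 0.0368*1.602e-19/(1.381e-23*4827.3) = 0.08843
Step 3: exp(x) = 1.092
Step 4: n = 1/(exp(x)-1) = 10.82

10.82


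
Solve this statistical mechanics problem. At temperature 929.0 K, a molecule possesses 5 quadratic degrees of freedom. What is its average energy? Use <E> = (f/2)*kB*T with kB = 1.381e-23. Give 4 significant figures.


Step 1: f/2 = 5/2 = 2.5
Step 2: kB*T = 1.381e-23 * 929.0 = 1.283e-20
Step 3: <E> = 2.5 * 1.283e-20 = 3.207e-20 J

3.207e-20


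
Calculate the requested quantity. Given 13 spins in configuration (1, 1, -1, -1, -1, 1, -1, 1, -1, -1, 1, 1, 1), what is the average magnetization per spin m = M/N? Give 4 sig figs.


Step 1: Count up spins (+1): 7, down spins (-1): 6
Step 2: Total magnetization M = 7 - 6 = 1
Step 3: m = M/N = 1/13 = 0.07692

0.07692


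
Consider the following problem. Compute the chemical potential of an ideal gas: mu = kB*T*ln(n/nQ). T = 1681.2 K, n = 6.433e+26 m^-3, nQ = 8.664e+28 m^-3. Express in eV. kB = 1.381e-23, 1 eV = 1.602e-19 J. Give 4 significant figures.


Step 1: n/nQ = 6.433e+26/8.664e+28 = 0.007425
Step 2: ln(n/nQ) = -4.903
Step 3: mu = kB*T*ln(n/nQ) = 2.322e-20*-4.903 = -1.138e-19 J
Step 4: Convert to eV: -1.138e-19/1.602e-19 = -0.7106 eV

-0.7106


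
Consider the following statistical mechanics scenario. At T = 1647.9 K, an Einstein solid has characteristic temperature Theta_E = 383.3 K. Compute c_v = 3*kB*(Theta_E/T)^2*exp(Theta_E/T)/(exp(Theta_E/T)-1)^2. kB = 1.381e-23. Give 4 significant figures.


Step 1: x = Theta_E/T = 383.3/1647.9 = 0.2326
Step 2: x^2 = 0.0541
Step 3: exp(x) = 1.262
Step 4: c_v = 3*1.381e-23*0.0541*1.262/(1.262-1)^2 = 4.124e-23

4.124e-23


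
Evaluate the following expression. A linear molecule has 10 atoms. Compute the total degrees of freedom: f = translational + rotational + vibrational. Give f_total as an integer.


Step 1: Translational DOF = 3
Step 2: Rotational DOF (linear) = 2
Step 3: Vibrational DOF = 3*10 - 5 = 25
Step 4: Total = 3 + 2 + 25 = 30

30


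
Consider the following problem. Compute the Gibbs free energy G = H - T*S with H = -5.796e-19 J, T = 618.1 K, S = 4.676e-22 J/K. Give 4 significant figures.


Step 1: T*S = 618.1 * 4.676e-22 = 2.89e-19 J
Step 2: G = H - T*S = -5.796e-19 - 2.89e-19
Step 3: G = -8.686e-19 J

-8.686e-19


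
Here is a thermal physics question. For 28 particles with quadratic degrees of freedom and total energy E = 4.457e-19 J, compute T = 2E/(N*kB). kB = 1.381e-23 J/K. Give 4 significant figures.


Step 1: Numerator = 2*E = 2*4.457e-19 = 8.914e-19 J
Step 2: Denominator = N*kB = 28*1.381e-23 = 3.867e-22
Step 3: T = 8.914e-19 / 3.867e-22 = 2305 K

2305


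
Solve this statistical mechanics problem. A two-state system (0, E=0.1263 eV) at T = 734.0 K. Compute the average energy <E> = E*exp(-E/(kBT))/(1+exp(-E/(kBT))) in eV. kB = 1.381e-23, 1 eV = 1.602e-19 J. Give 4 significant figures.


Step 1: beta*E = 0.1263*1.602e-19/(1.381e-23*734.0) = 1.996
Step 2: exp(-beta*E) = 0.1359
Step 3: <E> = 0.1263*0.1359/(1+0.1359) = 0.01511 eV

0.01511


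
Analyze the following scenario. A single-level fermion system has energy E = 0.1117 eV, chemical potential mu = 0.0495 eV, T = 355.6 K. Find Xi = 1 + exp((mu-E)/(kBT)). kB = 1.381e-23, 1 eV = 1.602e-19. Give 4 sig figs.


Step 1: (mu - E) = 0.0495 - 0.1117 = -0.0622 eV
Step 2: x = (mu-E)*eV/(kB*T) = -0.0622*1.602e-19/(1.381e-23*355.6) = -2.029
Step 3: exp(x) = 0.1315
Step 4: Xi = 1 + 0.1315 = 1.131

1.131


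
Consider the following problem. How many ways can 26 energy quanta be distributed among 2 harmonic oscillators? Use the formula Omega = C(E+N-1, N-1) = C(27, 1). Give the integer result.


Step 1: Use binomial coefficient C(27, 1)
Step 2: Numerator = 27! / 26!
Step 3: Denominator = 1!
Step 4: Omega = 27

27


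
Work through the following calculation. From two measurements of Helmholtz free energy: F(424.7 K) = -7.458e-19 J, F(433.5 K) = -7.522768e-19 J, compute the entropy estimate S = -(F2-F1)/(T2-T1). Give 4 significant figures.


Step 1: dF = F2 - F1 = -7.522768e-19 - (-7.458e-19) = -6.4768e-21 J
Step 2: dT = T2 - T1 = 433.5 - 424.7 = 8.8 K
Step 3: S = -dF/dT = -(-6.4768e-21)/8.8 = 7.36e-22 J/K

7.36e-22


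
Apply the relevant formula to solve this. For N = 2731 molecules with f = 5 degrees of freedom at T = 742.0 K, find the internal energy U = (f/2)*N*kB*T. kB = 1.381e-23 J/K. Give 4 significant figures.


Step 1: f/2 = 5/2 = 2.5
Step 2: N*kB*T = 2731*1.381e-23*742.0 = 2.798e-17
Step 3: U = 2.5 * 2.798e-17 = 6.996e-17 J

6.996e-17


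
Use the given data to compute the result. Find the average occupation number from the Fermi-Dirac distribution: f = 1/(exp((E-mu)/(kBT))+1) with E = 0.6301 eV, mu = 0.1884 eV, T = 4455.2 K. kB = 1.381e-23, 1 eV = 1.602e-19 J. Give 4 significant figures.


Step 1: (E - mu) = 0.6301 - 0.1884 = 0.4417 eV
Step 2: Convert: (E-mu)*eV = 7.076e-20 J
Step 3: x = (E-mu)*eV/(kB*T) = 1.15
Step 4: f = 1/(exp(1.15)+1) = 0.2405

0.2405


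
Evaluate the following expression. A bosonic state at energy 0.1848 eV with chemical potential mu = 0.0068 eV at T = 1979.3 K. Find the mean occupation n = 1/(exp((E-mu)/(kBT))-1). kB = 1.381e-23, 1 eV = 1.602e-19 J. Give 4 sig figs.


Step 1: (E - mu) = 0.178 eV
Step 2: x = (E-mu)*eV/(kB*T) = 0.178*1.602e-19/(1.381e-23*1979.3) = 1.043
Step 3: exp(x) = 2.838
Step 4: n = 1/(exp(x)-1) = 0.544

0.544


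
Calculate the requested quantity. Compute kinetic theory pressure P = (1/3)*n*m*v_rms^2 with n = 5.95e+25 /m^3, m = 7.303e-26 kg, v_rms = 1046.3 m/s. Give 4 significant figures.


Step 1: v_rms^2 = 1046.3^2 = 1.095e+06
Step 2: n*m = 5.95e+25*7.303e-26 = 4.345
Step 3: P = (1/3)*4.345*1.095e+06 = 1.586e+06 Pa

1.586e+06


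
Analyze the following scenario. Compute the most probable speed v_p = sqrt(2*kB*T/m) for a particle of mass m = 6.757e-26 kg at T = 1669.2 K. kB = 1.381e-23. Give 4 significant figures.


Step 1: Numerator = 2*kB*T = 2*1.381e-23*1669.2 = 4.61e-20
Step 2: Ratio = 4.61e-20 / 6.757e-26 = 6.823e+05
Step 3: v_p = sqrt(6.823e+05) = 826 m/s

826


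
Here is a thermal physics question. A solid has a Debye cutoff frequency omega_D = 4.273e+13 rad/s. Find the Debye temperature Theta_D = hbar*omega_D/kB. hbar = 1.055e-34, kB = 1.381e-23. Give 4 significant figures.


Step 1: hbar*omega_D = 1.055e-34 * 4.273e+13 = 4.508e-21 J
Step 2: Theta_D = 4.508e-21 / 1.381e-23
Step 3: Theta_D = 326.4 K

326.4


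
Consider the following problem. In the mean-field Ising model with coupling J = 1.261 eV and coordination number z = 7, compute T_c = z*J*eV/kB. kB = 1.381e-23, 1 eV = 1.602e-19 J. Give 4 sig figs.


Step 1: z*J = 7*1.261 = 8.827 eV
Step 2: Convert to Joules: 8.827*1.602e-19 = 1.414e-18 J
Step 3: T_c = 1.414e-18 / 1.381e-23 = 1.024e+05 K

1.024e+05


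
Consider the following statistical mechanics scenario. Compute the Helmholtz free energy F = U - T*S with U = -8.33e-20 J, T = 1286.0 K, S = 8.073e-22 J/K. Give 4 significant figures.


Step 1: T*S = 1286.0 * 8.073e-22 = 1.038e-18 J
Step 2: F = U - T*S = -8.33e-20 - 1.038e-18
Step 3: F = -1.121e-18 J

-1.121e-18


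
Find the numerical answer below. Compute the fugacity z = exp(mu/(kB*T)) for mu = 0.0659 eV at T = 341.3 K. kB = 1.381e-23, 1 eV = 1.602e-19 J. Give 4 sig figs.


Step 1: Convert mu to Joules: 0.0659*1.602e-19 = 1.056e-20 J
Step 2: kB*T = 1.381e-23*341.3 = 4.713e-21 J
Step 3: mu/(kB*T) = 2.24
Step 4: z = exp(2.24) = 9.392

9.392


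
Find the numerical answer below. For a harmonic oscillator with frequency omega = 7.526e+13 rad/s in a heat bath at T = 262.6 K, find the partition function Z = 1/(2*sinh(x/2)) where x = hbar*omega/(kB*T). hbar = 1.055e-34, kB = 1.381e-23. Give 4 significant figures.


Step 1: Compute x = hbar*omega/(kB*T) = 1.055e-34*7.526e+13/(1.381e-23*262.6) = 2.189
Step 2: x/2 = 1.095
Step 3: sinh(x/2) = 1.327
Step 4: Z = 1/(2*1.327) = 0.3768

0.3768
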